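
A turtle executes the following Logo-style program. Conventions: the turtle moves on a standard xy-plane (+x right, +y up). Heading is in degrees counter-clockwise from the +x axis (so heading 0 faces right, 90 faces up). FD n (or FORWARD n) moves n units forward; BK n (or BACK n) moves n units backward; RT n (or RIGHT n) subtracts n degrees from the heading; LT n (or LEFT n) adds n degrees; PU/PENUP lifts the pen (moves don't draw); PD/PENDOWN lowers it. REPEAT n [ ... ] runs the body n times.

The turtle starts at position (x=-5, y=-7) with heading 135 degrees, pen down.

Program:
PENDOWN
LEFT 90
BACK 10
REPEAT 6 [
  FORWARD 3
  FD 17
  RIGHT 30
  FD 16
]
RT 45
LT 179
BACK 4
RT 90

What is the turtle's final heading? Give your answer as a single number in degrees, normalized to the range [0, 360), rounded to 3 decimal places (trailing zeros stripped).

Executing turtle program step by step:
Start: pos=(-5,-7), heading=135, pen down
PD: pen down
LT 90: heading 135 -> 225
BK 10: (-5,-7) -> (2.071,0.071) [heading=225, draw]
REPEAT 6 [
  -- iteration 1/6 --
  FD 3: (2.071,0.071) -> (-0.05,-2.05) [heading=225, draw]
  FD 17: (-0.05,-2.05) -> (-12.071,-14.071) [heading=225, draw]
  RT 30: heading 225 -> 195
  FD 16: (-12.071,-14.071) -> (-27.526,-18.212) [heading=195, draw]
  -- iteration 2/6 --
  FD 3: (-27.526,-18.212) -> (-30.424,-18.989) [heading=195, draw]
  FD 17: (-30.424,-18.989) -> (-46.844,-23.389) [heading=195, draw]
  RT 30: heading 195 -> 165
  FD 16: (-46.844,-23.389) -> (-62.299,-19.247) [heading=165, draw]
  -- iteration 3/6 --
  FD 3: (-62.299,-19.247) -> (-65.197,-18.471) [heading=165, draw]
  FD 17: (-65.197,-18.471) -> (-81.618,-14.071) [heading=165, draw]
  RT 30: heading 165 -> 135
  FD 16: (-81.618,-14.071) -> (-92.931,-2.757) [heading=135, draw]
  -- iteration 4/6 --
  FD 3: (-92.931,-2.757) -> (-95.053,-0.636) [heading=135, draw]
  FD 17: (-95.053,-0.636) -> (-107.074,11.385) [heading=135, draw]
  RT 30: heading 135 -> 105
  FD 16: (-107.074,11.385) -> (-111.215,26.84) [heading=105, draw]
  -- iteration 5/6 --
  FD 3: (-111.215,26.84) -> (-111.991,29.737) [heading=105, draw]
  FD 17: (-111.991,29.737) -> (-116.391,46.158) [heading=105, draw]
  RT 30: heading 105 -> 75
  FD 16: (-116.391,46.158) -> (-112.25,61.613) [heading=75, draw]
  -- iteration 6/6 --
  FD 3: (-112.25,61.613) -> (-111.473,64.511) [heading=75, draw]
  FD 17: (-111.473,64.511) -> (-107.074,80.931) [heading=75, draw]
  RT 30: heading 75 -> 45
  FD 16: (-107.074,80.931) -> (-95.76,92.245) [heading=45, draw]
]
RT 45: heading 45 -> 0
LT 179: heading 0 -> 179
BK 4: (-95.76,92.245) -> (-91.76,92.175) [heading=179, draw]
RT 90: heading 179 -> 89
Final: pos=(-91.76,92.175), heading=89, 20 segment(s) drawn

Answer: 89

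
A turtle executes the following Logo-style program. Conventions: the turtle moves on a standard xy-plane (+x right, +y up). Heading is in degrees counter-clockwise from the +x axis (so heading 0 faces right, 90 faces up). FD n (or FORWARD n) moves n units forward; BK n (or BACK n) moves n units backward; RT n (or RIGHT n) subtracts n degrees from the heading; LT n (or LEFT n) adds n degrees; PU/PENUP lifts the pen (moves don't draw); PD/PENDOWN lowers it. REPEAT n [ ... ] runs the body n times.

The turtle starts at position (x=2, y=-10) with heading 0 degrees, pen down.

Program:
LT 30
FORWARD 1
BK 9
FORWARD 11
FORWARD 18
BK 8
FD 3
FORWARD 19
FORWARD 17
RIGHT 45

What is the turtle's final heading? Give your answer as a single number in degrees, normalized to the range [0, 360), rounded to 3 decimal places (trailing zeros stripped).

Answer: 345

Derivation:
Executing turtle program step by step:
Start: pos=(2,-10), heading=0, pen down
LT 30: heading 0 -> 30
FD 1: (2,-10) -> (2.866,-9.5) [heading=30, draw]
BK 9: (2.866,-9.5) -> (-4.928,-14) [heading=30, draw]
FD 11: (-4.928,-14) -> (4.598,-8.5) [heading=30, draw]
FD 18: (4.598,-8.5) -> (20.187,0.5) [heading=30, draw]
BK 8: (20.187,0.5) -> (13.258,-3.5) [heading=30, draw]
FD 3: (13.258,-3.5) -> (15.856,-2) [heading=30, draw]
FD 19: (15.856,-2) -> (32.311,7.5) [heading=30, draw]
FD 17: (32.311,7.5) -> (47.033,16) [heading=30, draw]
RT 45: heading 30 -> 345
Final: pos=(47.033,16), heading=345, 8 segment(s) drawn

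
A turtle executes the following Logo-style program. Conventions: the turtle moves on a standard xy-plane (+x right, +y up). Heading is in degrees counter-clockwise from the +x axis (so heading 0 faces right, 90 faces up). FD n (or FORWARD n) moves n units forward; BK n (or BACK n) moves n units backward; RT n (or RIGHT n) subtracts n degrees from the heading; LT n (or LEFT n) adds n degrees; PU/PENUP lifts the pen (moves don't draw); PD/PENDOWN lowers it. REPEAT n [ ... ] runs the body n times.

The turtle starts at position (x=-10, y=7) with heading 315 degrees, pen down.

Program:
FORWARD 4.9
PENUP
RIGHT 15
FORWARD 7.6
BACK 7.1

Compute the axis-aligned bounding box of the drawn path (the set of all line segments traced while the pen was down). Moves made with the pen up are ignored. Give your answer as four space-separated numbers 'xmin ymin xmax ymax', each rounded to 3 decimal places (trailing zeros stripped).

Answer: -10 3.535 -6.535 7

Derivation:
Executing turtle program step by step:
Start: pos=(-10,7), heading=315, pen down
FD 4.9: (-10,7) -> (-6.535,3.535) [heading=315, draw]
PU: pen up
RT 15: heading 315 -> 300
FD 7.6: (-6.535,3.535) -> (-2.735,-3.047) [heading=300, move]
BK 7.1: (-2.735,-3.047) -> (-6.285,3.102) [heading=300, move]
Final: pos=(-6.285,3.102), heading=300, 1 segment(s) drawn

Segment endpoints: x in {-10, -6.535}, y in {3.535, 7}
xmin=-10, ymin=3.535, xmax=-6.535, ymax=7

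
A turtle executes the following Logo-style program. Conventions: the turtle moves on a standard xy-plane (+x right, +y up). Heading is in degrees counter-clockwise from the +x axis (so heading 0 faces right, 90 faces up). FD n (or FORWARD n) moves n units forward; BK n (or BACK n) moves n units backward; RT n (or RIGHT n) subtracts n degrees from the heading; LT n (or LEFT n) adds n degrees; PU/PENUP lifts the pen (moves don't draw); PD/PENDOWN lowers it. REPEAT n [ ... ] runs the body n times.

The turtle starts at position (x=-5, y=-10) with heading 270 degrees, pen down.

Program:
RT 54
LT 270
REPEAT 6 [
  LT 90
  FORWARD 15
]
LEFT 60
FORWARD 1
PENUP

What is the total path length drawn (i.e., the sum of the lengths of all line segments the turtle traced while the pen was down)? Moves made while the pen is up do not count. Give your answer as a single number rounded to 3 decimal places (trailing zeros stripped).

Executing turtle program step by step:
Start: pos=(-5,-10), heading=270, pen down
RT 54: heading 270 -> 216
LT 270: heading 216 -> 126
REPEAT 6 [
  -- iteration 1/6 --
  LT 90: heading 126 -> 216
  FD 15: (-5,-10) -> (-17.135,-18.817) [heading=216, draw]
  -- iteration 2/6 --
  LT 90: heading 216 -> 306
  FD 15: (-17.135,-18.817) -> (-8.318,-30.952) [heading=306, draw]
  -- iteration 3/6 --
  LT 90: heading 306 -> 36
  FD 15: (-8.318,-30.952) -> (3.817,-22.135) [heading=36, draw]
  -- iteration 4/6 --
  LT 90: heading 36 -> 126
  FD 15: (3.817,-22.135) -> (-5,-10) [heading=126, draw]
  -- iteration 5/6 --
  LT 90: heading 126 -> 216
  FD 15: (-5,-10) -> (-17.135,-18.817) [heading=216, draw]
  -- iteration 6/6 --
  LT 90: heading 216 -> 306
  FD 15: (-17.135,-18.817) -> (-8.318,-30.952) [heading=306, draw]
]
LT 60: heading 306 -> 6
FD 1: (-8.318,-30.952) -> (-7.324,-30.848) [heading=6, draw]
PU: pen up
Final: pos=(-7.324,-30.848), heading=6, 7 segment(s) drawn

Segment lengths:
  seg 1: (-5,-10) -> (-17.135,-18.817), length = 15
  seg 2: (-17.135,-18.817) -> (-8.318,-30.952), length = 15
  seg 3: (-8.318,-30.952) -> (3.817,-22.135), length = 15
  seg 4: (3.817,-22.135) -> (-5,-10), length = 15
  seg 5: (-5,-10) -> (-17.135,-18.817), length = 15
  seg 6: (-17.135,-18.817) -> (-8.318,-30.952), length = 15
  seg 7: (-8.318,-30.952) -> (-7.324,-30.848), length = 1
Total = 91

Answer: 91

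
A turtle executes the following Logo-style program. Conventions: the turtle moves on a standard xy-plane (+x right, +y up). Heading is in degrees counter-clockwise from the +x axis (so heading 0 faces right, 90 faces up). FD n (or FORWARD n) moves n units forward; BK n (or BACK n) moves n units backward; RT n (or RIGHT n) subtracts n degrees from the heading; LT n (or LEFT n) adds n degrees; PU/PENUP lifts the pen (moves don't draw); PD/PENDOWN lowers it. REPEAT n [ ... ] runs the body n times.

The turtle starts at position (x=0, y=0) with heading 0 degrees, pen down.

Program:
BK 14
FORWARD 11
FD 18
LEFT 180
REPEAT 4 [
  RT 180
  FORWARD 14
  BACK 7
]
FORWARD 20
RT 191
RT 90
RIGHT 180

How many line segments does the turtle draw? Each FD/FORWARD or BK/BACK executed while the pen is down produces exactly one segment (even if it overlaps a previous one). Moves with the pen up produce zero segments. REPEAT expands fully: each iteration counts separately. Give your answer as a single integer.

Executing turtle program step by step:
Start: pos=(0,0), heading=0, pen down
BK 14: (0,0) -> (-14,0) [heading=0, draw]
FD 11: (-14,0) -> (-3,0) [heading=0, draw]
FD 18: (-3,0) -> (15,0) [heading=0, draw]
LT 180: heading 0 -> 180
REPEAT 4 [
  -- iteration 1/4 --
  RT 180: heading 180 -> 0
  FD 14: (15,0) -> (29,0) [heading=0, draw]
  BK 7: (29,0) -> (22,0) [heading=0, draw]
  -- iteration 2/4 --
  RT 180: heading 0 -> 180
  FD 14: (22,0) -> (8,0) [heading=180, draw]
  BK 7: (8,0) -> (15,0) [heading=180, draw]
  -- iteration 3/4 --
  RT 180: heading 180 -> 0
  FD 14: (15,0) -> (29,0) [heading=0, draw]
  BK 7: (29,0) -> (22,0) [heading=0, draw]
  -- iteration 4/4 --
  RT 180: heading 0 -> 180
  FD 14: (22,0) -> (8,0) [heading=180, draw]
  BK 7: (8,0) -> (15,0) [heading=180, draw]
]
FD 20: (15,0) -> (-5,0) [heading=180, draw]
RT 191: heading 180 -> 349
RT 90: heading 349 -> 259
RT 180: heading 259 -> 79
Final: pos=(-5,0), heading=79, 12 segment(s) drawn
Segments drawn: 12

Answer: 12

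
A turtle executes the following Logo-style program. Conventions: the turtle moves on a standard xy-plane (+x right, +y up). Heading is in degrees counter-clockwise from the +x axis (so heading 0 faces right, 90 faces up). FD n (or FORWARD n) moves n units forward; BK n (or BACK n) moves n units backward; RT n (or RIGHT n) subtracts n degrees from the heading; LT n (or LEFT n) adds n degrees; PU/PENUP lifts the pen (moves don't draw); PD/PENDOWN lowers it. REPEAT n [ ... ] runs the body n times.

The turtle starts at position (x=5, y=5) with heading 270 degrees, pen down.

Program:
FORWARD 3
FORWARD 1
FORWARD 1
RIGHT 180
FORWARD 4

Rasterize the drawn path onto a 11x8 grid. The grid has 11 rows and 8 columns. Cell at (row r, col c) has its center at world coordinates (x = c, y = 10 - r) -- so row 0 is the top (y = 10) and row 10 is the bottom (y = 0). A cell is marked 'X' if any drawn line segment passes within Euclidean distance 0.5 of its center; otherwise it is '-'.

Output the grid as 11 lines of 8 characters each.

Segment 0: (5,5) -> (5,2)
Segment 1: (5,2) -> (5,1)
Segment 2: (5,1) -> (5,0)
Segment 3: (5,0) -> (5,4)

Answer: --------
--------
--------
--------
--------
-----X--
-----X--
-----X--
-----X--
-----X--
-----X--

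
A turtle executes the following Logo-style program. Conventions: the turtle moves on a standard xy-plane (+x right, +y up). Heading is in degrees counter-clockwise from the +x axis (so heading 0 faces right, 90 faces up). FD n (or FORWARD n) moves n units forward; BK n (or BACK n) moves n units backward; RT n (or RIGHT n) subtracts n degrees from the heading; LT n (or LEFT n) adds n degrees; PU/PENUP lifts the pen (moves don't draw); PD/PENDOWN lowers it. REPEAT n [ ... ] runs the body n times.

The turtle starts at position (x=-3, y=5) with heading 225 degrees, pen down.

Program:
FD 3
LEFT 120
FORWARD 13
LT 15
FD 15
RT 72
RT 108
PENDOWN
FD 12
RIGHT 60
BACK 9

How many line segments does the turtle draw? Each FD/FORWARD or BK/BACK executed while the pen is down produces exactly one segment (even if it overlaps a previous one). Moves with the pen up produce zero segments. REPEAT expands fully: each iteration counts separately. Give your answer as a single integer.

Answer: 5

Derivation:
Executing turtle program step by step:
Start: pos=(-3,5), heading=225, pen down
FD 3: (-3,5) -> (-5.121,2.879) [heading=225, draw]
LT 120: heading 225 -> 345
FD 13: (-5.121,2.879) -> (7.436,-0.486) [heading=345, draw]
LT 15: heading 345 -> 0
FD 15: (7.436,-0.486) -> (22.436,-0.486) [heading=0, draw]
RT 72: heading 0 -> 288
RT 108: heading 288 -> 180
PD: pen down
FD 12: (22.436,-0.486) -> (10.436,-0.486) [heading=180, draw]
RT 60: heading 180 -> 120
BK 9: (10.436,-0.486) -> (14.936,-8.28) [heading=120, draw]
Final: pos=(14.936,-8.28), heading=120, 5 segment(s) drawn
Segments drawn: 5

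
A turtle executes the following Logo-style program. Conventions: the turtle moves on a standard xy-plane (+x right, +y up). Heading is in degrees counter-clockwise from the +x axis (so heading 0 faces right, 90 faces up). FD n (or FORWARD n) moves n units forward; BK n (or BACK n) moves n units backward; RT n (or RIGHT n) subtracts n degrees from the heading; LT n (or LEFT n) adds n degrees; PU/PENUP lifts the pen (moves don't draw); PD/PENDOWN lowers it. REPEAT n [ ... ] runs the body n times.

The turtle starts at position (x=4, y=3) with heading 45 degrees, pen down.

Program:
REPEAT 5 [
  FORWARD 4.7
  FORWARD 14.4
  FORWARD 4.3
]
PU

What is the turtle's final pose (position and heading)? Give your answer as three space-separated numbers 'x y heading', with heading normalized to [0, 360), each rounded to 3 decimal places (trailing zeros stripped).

Executing turtle program step by step:
Start: pos=(4,3), heading=45, pen down
REPEAT 5 [
  -- iteration 1/5 --
  FD 4.7: (4,3) -> (7.323,6.323) [heading=45, draw]
  FD 14.4: (7.323,6.323) -> (17.506,16.506) [heading=45, draw]
  FD 4.3: (17.506,16.506) -> (20.546,19.546) [heading=45, draw]
  -- iteration 2/5 --
  FD 4.7: (20.546,19.546) -> (23.87,22.87) [heading=45, draw]
  FD 14.4: (23.87,22.87) -> (34.052,33.052) [heading=45, draw]
  FD 4.3: (34.052,33.052) -> (37.093,36.093) [heading=45, draw]
  -- iteration 3/5 --
  FD 4.7: (37.093,36.093) -> (40.416,39.416) [heading=45, draw]
  FD 14.4: (40.416,39.416) -> (50.598,49.598) [heading=45, draw]
  FD 4.3: (50.598,49.598) -> (53.639,52.639) [heading=45, draw]
  -- iteration 4/5 --
  FD 4.7: (53.639,52.639) -> (56.962,55.962) [heading=45, draw]
  FD 14.4: (56.962,55.962) -> (67.145,66.145) [heading=45, draw]
  FD 4.3: (67.145,66.145) -> (70.185,69.185) [heading=45, draw]
  -- iteration 5/5 --
  FD 4.7: (70.185,69.185) -> (73.509,72.509) [heading=45, draw]
  FD 14.4: (73.509,72.509) -> (83.691,82.691) [heading=45, draw]
  FD 4.3: (83.691,82.691) -> (86.731,85.731) [heading=45, draw]
]
PU: pen up
Final: pos=(86.731,85.731), heading=45, 15 segment(s) drawn

Answer: 86.731 85.731 45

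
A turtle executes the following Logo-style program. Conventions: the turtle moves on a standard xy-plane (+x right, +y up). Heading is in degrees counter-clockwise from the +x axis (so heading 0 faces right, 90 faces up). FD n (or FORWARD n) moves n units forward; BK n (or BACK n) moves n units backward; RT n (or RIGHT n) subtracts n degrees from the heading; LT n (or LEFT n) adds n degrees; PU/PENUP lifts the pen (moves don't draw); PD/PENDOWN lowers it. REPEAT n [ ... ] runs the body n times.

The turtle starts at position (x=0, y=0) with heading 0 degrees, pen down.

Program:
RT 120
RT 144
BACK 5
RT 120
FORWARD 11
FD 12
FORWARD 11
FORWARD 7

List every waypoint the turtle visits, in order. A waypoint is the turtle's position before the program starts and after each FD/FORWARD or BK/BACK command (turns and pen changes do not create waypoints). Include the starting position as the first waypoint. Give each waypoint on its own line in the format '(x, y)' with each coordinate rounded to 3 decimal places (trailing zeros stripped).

Executing turtle program step by step:
Start: pos=(0,0), heading=0, pen down
RT 120: heading 0 -> 240
RT 144: heading 240 -> 96
BK 5: (0,0) -> (0.523,-4.973) [heading=96, draw]
RT 120: heading 96 -> 336
FD 11: (0.523,-4.973) -> (10.572,-9.447) [heading=336, draw]
FD 12: (10.572,-9.447) -> (21.534,-14.328) [heading=336, draw]
FD 11: (21.534,-14.328) -> (31.583,-18.802) [heading=336, draw]
FD 7: (31.583,-18.802) -> (37.978,-21.649) [heading=336, draw]
Final: pos=(37.978,-21.649), heading=336, 5 segment(s) drawn
Waypoints (6 total):
(0, 0)
(0.523, -4.973)
(10.572, -9.447)
(21.534, -14.328)
(31.583, -18.802)
(37.978, -21.649)

Answer: (0, 0)
(0.523, -4.973)
(10.572, -9.447)
(21.534, -14.328)
(31.583, -18.802)
(37.978, -21.649)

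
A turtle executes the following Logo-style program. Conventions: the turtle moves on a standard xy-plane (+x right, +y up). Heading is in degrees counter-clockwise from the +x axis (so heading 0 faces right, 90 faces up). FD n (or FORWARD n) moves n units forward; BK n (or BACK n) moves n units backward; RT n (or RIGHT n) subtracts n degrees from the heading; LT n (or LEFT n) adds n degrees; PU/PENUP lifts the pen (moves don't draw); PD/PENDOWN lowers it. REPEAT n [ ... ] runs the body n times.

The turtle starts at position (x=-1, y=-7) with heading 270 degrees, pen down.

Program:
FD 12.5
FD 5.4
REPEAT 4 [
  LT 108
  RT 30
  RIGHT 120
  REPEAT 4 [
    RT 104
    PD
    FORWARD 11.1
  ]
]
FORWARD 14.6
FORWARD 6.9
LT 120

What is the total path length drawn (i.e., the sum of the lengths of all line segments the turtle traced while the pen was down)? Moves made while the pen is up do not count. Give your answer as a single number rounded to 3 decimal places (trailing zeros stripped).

Answer: 217

Derivation:
Executing turtle program step by step:
Start: pos=(-1,-7), heading=270, pen down
FD 12.5: (-1,-7) -> (-1,-19.5) [heading=270, draw]
FD 5.4: (-1,-19.5) -> (-1,-24.9) [heading=270, draw]
REPEAT 4 [
  -- iteration 1/4 --
  LT 108: heading 270 -> 18
  RT 30: heading 18 -> 348
  RT 120: heading 348 -> 228
  REPEAT 4 [
    -- iteration 1/4 --
    RT 104: heading 228 -> 124
    PD: pen down
    FD 11.1: (-1,-24.9) -> (-7.207,-15.698) [heading=124, draw]
    -- iteration 2/4 --
    RT 104: heading 124 -> 20
    PD: pen down
    FD 11.1: (-7.207,-15.698) -> (3.224,-11.901) [heading=20, draw]
    -- iteration 3/4 --
    RT 104: heading 20 -> 276
    PD: pen down
    FD 11.1: (3.224,-11.901) -> (4.384,-22.94) [heading=276, draw]
    -- iteration 4/4 --
    RT 104: heading 276 -> 172
    PD: pen down
    FD 11.1: (4.384,-22.94) -> (-6.608,-21.396) [heading=172, draw]
  ]
  -- iteration 2/4 --
  LT 108: heading 172 -> 280
  RT 30: heading 280 -> 250
  RT 120: heading 250 -> 130
  REPEAT 4 [
    -- iteration 1/4 --
    RT 104: heading 130 -> 26
    PD: pen down
    FD 11.1: (-6.608,-21.396) -> (3.368,-16.53) [heading=26, draw]
    -- iteration 2/4 --
    RT 104: heading 26 -> 282
    PD: pen down
    FD 11.1: (3.368,-16.53) -> (5.676,-27.387) [heading=282, draw]
    -- iteration 3/4 --
    RT 104: heading 282 -> 178
    PD: pen down
    FD 11.1: (5.676,-27.387) -> (-5.417,-27) [heading=178, draw]
    -- iteration 4/4 --
    RT 104: heading 178 -> 74
    PD: pen down
    FD 11.1: (-5.417,-27) -> (-2.357,-16.33) [heading=74, draw]
  ]
  -- iteration 3/4 --
  LT 108: heading 74 -> 182
  RT 30: heading 182 -> 152
  RT 120: heading 152 -> 32
  REPEAT 4 [
    -- iteration 1/4 --
    RT 104: heading 32 -> 288
    PD: pen down
    FD 11.1: (-2.357,-16.33) -> (1.073,-26.886) [heading=288, draw]
    -- iteration 2/4 --
    RT 104: heading 288 -> 184
    PD: pen down
    FD 11.1: (1.073,-26.886) -> (-10,-27.661) [heading=184, draw]
    -- iteration 3/4 --
    RT 104: heading 184 -> 80
    PD: pen down
    FD 11.1: (-10,-27.661) -> (-8.073,-16.729) [heading=80, draw]
    -- iteration 4/4 --
    RT 104: heading 80 -> 336
    PD: pen down
    FD 11.1: (-8.073,-16.729) -> (2.068,-21.244) [heading=336, draw]
  ]
  -- iteration 4/4 --
  LT 108: heading 336 -> 84
  RT 30: heading 84 -> 54
  RT 120: heading 54 -> 294
  REPEAT 4 [
    -- iteration 1/4 --
    RT 104: heading 294 -> 190
    PD: pen down
    FD 11.1: (2.068,-21.244) -> (-8.864,-23.172) [heading=190, draw]
    -- iteration 2/4 --
    RT 104: heading 190 -> 86
    PD: pen down
    FD 11.1: (-8.864,-23.172) -> (-8.089,-12.099) [heading=86, draw]
    -- iteration 3/4 --
    RT 104: heading 86 -> 342
    PD: pen down
    FD 11.1: (-8.089,-12.099) -> (2.467,-15.529) [heading=342, draw]
    -- iteration 4/4 --
    RT 104: heading 342 -> 238
    PD: pen down
    FD 11.1: (2.467,-15.529) -> (-3.415,-24.942) [heading=238, draw]
  ]
]
FD 14.6: (-3.415,-24.942) -> (-11.152,-37.324) [heading=238, draw]
FD 6.9: (-11.152,-37.324) -> (-14.808,-43.175) [heading=238, draw]
LT 120: heading 238 -> 358
Final: pos=(-14.808,-43.175), heading=358, 20 segment(s) drawn

Segment lengths:
  seg 1: (-1,-7) -> (-1,-19.5), length = 12.5
  seg 2: (-1,-19.5) -> (-1,-24.9), length = 5.4
  seg 3: (-1,-24.9) -> (-7.207,-15.698), length = 11.1
  seg 4: (-7.207,-15.698) -> (3.224,-11.901), length = 11.1
  seg 5: (3.224,-11.901) -> (4.384,-22.94), length = 11.1
  seg 6: (4.384,-22.94) -> (-6.608,-21.396), length = 11.1
  seg 7: (-6.608,-21.396) -> (3.368,-16.53), length = 11.1
  seg 8: (3.368,-16.53) -> (5.676,-27.387), length = 11.1
  seg 9: (5.676,-27.387) -> (-5.417,-27), length = 11.1
  seg 10: (-5.417,-27) -> (-2.357,-16.33), length = 11.1
  seg 11: (-2.357,-16.33) -> (1.073,-26.886), length = 11.1
  seg 12: (1.073,-26.886) -> (-10,-27.661), length = 11.1
  seg 13: (-10,-27.661) -> (-8.073,-16.729), length = 11.1
  seg 14: (-8.073,-16.729) -> (2.068,-21.244), length = 11.1
  seg 15: (2.068,-21.244) -> (-8.864,-23.172), length = 11.1
  seg 16: (-8.864,-23.172) -> (-8.089,-12.099), length = 11.1
  seg 17: (-8.089,-12.099) -> (2.467,-15.529), length = 11.1
  seg 18: (2.467,-15.529) -> (-3.415,-24.942), length = 11.1
  seg 19: (-3.415,-24.942) -> (-11.152,-37.324), length = 14.6
  seg 20: (-11.152,-37.324) -> (-14.808,-43.175), length = 6.9
Total = 217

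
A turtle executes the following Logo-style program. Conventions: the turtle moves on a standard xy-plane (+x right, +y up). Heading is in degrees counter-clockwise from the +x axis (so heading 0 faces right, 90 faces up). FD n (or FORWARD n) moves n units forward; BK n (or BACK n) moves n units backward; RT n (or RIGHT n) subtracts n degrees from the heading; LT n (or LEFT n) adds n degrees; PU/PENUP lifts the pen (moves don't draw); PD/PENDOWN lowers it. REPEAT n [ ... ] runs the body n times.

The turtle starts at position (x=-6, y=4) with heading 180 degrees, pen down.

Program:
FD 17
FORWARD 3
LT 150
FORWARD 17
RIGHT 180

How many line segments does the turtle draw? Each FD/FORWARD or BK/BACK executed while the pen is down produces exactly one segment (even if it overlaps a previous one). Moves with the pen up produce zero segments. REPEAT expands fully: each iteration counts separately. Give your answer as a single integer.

Executing turtle program step by step:
Start: pos=(-6,4), heading=180, pen down
FD 17: (-6,4) -> (-23,4) [heading=180, draw]
FD 3: (-23,4) -> (-26,4) [heading=180, draw]
LT 150: heading 180 -> 330
FD 17: (-26,4) -> (-11.278,-4.5) [heading=330, draw]
RT 180: heading 330 -> 150
Final: pos=(-11.278,-4.5), heading=150, 3 segment(s) drawn
Segments drawn: 3

Answer: 3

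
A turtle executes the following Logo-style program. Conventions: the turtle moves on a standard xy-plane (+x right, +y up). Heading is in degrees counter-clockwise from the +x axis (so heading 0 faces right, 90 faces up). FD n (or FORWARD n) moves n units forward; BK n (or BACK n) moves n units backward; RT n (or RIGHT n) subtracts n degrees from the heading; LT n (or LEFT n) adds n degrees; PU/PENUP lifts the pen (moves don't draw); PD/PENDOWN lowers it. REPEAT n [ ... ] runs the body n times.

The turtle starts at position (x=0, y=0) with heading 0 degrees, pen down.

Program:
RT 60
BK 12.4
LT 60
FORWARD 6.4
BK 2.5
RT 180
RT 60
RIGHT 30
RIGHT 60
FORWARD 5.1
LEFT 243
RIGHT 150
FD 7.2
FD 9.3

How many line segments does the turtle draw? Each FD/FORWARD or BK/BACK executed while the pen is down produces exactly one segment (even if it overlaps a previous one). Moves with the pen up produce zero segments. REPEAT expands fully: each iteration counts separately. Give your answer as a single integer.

Answer: 6

Derivation:
Executing turtle program step by step:
Start: pos=(0,0), heading=0, pen down
RT 60: heading 0 -> 300
BK 12.4: (0,0) -> (-6.2,10.739) [heading=300, draw]
LT 60: heading 300 -> 0
FD 6.4: (-6.2,10.739) -> (0.2,10.739) [heading=0, draw]
BK 2.5: (0.2,10.739) -> (-2.3,10.739) [heading=0, draw]
RT 180: heading 0 -> 180
RT 60: heading 180 -> 120
RT 30: heading 120 -> 90
RT 60: heading 90 -> 30
FD 5.1: (-2.3,10.739) -> (2.117,13.289) [heading=30, draw]
LT 243: heading 30 -> 273
RT 150: heading 273 -> 123
FD 7.2: (2.117,13.289) -> (-1.805,19.327) [heading=123, draw]
FD 9.3: (-1.805,19.327) -> (-6.87,27.127) [heading=123, draw]
Final: pos=(-6.87,27.127), heading=123, 6 segment(s) drawn
Segments drawn: 6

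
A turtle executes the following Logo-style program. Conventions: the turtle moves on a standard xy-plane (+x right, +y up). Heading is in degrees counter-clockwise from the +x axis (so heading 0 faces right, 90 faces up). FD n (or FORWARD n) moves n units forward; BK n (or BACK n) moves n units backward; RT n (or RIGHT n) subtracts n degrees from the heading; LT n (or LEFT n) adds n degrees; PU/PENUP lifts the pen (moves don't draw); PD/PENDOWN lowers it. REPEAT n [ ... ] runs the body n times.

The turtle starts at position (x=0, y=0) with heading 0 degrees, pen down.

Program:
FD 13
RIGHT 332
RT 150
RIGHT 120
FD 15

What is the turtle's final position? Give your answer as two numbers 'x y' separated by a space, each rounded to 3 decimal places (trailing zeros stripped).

Executing turtle program step by step:
Start: pos=(0,0), heading=0, pen down
FD 13: (0,0) -> (13,0) [heading=0, draw]
RT 332: heading 0 -> 28
RT 150: heading 28 -> 238
RT 120: heading 238 -> 118
FD 15: (13,0) -> (5.958,13.244) [heading=118, draw]
Final: pos=(5.958,13.244), heading=118, 2 segment(s) drawn

Answer: 5.958 13.244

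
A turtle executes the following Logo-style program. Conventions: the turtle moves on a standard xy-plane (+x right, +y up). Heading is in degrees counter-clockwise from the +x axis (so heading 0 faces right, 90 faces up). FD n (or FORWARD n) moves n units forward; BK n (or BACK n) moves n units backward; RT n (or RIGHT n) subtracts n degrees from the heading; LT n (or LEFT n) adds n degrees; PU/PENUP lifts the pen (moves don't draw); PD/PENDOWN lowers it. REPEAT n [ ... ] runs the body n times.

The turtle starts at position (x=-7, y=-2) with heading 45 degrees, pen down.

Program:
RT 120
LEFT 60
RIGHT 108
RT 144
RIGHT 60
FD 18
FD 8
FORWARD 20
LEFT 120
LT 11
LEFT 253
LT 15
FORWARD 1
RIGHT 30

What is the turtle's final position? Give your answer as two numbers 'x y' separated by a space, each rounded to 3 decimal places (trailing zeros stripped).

Answer: 31.888 24.004

Derivation:
Executing turtle program step by step:
Start: pos=(-7,-2), heading=45, pen down
RT 120: heading 45 -> 285
LT 60: heading 285 -> 345
RT 108: heading 345 -> 237
RT 144: heading 237 -> 93
RT 60: heading 93 -> 33
FD 18: (-7,-2) -> (8.096,7.804) [heading=33, draw]
FD 8: (8.096,7.804) -> (14.805,12.161) [heading=33, draw]
FD 20: (14.805,12.161) -> (31.579,23.053) [heading=33, draw]
LT 120: heading 33 -> 153
LT 11: heading 153 -> 164
LT 253: heading 164 -> 57
LT 15: heading 57 -> 72
FD 1: (31.579,23.053) -> (31.888,24.004) [heading=72, draw]
RT 30: heading 72 -> 42
Final: pos=(31.888,24.004), heading=42, 4 segment(s) drawn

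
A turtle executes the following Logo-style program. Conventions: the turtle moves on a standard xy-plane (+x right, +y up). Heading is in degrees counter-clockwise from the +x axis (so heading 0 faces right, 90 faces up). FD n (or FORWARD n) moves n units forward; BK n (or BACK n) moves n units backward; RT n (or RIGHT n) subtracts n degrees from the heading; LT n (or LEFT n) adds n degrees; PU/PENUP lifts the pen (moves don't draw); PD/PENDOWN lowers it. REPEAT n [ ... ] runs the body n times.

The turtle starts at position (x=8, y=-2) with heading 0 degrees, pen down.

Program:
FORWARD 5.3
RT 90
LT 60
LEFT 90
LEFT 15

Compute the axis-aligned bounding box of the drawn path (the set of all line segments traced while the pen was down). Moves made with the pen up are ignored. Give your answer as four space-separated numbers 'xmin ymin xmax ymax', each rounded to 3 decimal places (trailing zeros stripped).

Executing turtle program step by step:
Start: pos=(8,-2), heading=0, pen down
FD 5.3: (8,-2) -> (13.3,-2) [heading=0, draw]
RT 90: heading 0 -> 270
LT 60: heading 270 -> 330
LT 90: heading 330 -> 60
LT 15: heading 60 -> 75
Final: pos=(13.3,-2), heading=75, 1 segment(s) drawn

Segment endpoints: x in {8, 13.3}, y in {-2}
xmin=8, ymin=-2, xmax=13.3, ymax=-2

Answer: 8 -2 13.3 -2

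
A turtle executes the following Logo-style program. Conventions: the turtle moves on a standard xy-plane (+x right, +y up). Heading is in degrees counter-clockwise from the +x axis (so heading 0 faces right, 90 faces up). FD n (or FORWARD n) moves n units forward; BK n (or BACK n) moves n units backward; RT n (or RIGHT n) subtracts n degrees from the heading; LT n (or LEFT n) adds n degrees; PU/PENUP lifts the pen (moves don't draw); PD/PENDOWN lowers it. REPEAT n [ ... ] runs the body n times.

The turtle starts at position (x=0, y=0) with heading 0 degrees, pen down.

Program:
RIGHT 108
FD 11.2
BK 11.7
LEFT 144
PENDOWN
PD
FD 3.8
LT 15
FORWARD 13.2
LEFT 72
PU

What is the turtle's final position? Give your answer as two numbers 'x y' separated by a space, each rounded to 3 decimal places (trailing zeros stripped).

Executing turtle program step by step:
Start: pos=(0,0), heading=0, pen down
RT 108: heading 0 -> 252
FD 11.2: (0,0) -> (-3.461,-10.652) [heading=252, draw]
BK 11.7: (-3.461,-10.652) -> (0.155,0.476) [heading=252, draw]
LT 144: heading 252 -> 36
PD: pen down
PD: pen down
FD 3.8: (0.155,0.476) -> (3.229,2.709) [heading=36, draw]
LT 15: heading 36 -> 51
FD 13.2: (3.229,2.709) -> (11.536,12.967) [heading=51, draw]
LT 72: heading 51 -> 123
PU: pen up
Final: pos=(11.536,12.967), heading=123, 4 segment(s) drawn

Answer: 11.536 12.967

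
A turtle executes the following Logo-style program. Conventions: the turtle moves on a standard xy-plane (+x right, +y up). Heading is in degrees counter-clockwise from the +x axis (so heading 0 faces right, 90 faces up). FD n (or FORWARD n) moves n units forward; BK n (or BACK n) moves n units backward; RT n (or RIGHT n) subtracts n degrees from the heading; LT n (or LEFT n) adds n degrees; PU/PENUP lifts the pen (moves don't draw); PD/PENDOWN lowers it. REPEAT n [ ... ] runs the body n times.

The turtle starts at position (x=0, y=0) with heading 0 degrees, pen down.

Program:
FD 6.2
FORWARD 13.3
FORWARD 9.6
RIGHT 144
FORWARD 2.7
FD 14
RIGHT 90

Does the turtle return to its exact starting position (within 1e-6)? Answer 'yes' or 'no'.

Answer: no

Derivation:
Executing turtle program step by step:
Start: pos=(0,0), heading=0, pen down
FD 6.2: (0,0) -> (6.2,0) [heading=0, draw]
FD 13.3: (6.2,0) -> (19.5,0) [heading=0, draw]
FD 9.6: (19.5,0) -> (29.1,0) [heading=0, draw]
RT 144: heading 0 -> 216
FD 2.7: (29.1,0) -> (26.916,-1.587) [heading=216, draw]
FD 14: (26.916,-1.587) -> (15.589,-9.816) [heading=216, draw]
RT 90: heading 216 -> 126
Final: pos=(15.589,-9.816), heading=126, 5 segment(s) drawn

Start position: (0, 0)
Final position: (15.589, -9.816)
Distance = 18.422; >= 1e-6 -> NOT closed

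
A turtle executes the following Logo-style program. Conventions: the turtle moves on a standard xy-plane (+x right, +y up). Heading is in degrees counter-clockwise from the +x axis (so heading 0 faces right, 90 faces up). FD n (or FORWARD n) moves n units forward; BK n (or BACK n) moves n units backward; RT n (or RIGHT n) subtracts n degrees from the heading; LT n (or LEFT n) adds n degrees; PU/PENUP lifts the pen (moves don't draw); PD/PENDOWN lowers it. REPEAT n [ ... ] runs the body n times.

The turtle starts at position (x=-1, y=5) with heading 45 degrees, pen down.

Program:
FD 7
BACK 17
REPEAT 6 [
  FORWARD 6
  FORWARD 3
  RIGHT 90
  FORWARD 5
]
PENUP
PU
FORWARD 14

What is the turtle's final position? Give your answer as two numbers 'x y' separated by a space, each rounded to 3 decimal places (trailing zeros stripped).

Executing turtle program step by step:
Start: pos=(-1,5), heading=45, pen down
FD 7: (-1,5) -> (3.95,9.95) [heading=45, draw]
BK 17: (3.95,9.95) -> (-8.071,-2.071) [heading=45, draw]
REPEAT 6 [
  -- iteration 1/6 --
  FD 6: (-8.071,-2.071) -> (-3.828,2.172) [heading=45, draw]
  FD 3: (-3.828,2.172) -> (-1.707,4.293) [heading=45, draw]
  RT 90: heading 45 -> 315
  FD 5: (-1.707,4.293) -> (1.828,0.757) [heading=315, draw]
  -- iteration 2/6 --
  FD 6: (1.828,0.757) -> (6.071,-3.485) [heading=315, draw]
  FD 3: (6.071,-3.485) -> (8.192,-5.607) [heading=315, draw]
  RT 90: heading 315 -> 225
  FD 5: (8.192,-5.607) -> (4.657,-9.142) [heading=225, draw]
  -- iteration 3/6 --
  FD 6: (4.657,-9.142) -> (0.414,-13.385) [heading=225, draw]
  FD 3: (0.414,-13.385) -> (-1.707,-15.506) [heading=225, draw]
  RT 90: heading 225 -> 135
  FD 5: (-1.707,-15.506) -> (-5.243,-11.971) [heading=135, draw]
  -- iteration 4/6 --
  FD 6: (-5.243,-11.971) -> (-9.485,-7.728) [heading=135, draw]
  FD 3: (-9.485,-7.728) -> (-11.607,-5.607) [heading=135, draw]
  RT 90: heading 135 -> 45
  FD 5: (-11.607,-5.607) -> (-8.071,-2.071) [heading=45, draw]
  -- iteration 5/6 --
  FD 6: (-8.071,-2.071) -> (-3.828,2.172) [heading=45, draw]
  FD 3: (-3.828,2.172) -> (-1.707,4.293) [heading=45, draw]
  RT 90: heading 45 -> 315
  FD 5: (-1.707,4.293) -> (1.828,0.757) [heading=315, draw]
  -- iteration 6/6 --
  FD 6: (1.828,0.757) -> (6.071,-3.485) [heading=315, draw]
  FD 3: (6.071,-3.485) -> (8.192,-5.607) [heading=315, draw]
  RT 90: heading 315 -> 225
  FD 5: (8.192,-5.607) -> (4.657,-9.142) [heading=225, draw]
]
PU: pen up
PU: pen up
FD 14: (4.657,-9.142) -> (-5.243,-19.042) [heading=225, move]
Final: pos=(-5.243,-19.042), heading=225, 20 segment(s) drawn

Answer: -5.243 -19.042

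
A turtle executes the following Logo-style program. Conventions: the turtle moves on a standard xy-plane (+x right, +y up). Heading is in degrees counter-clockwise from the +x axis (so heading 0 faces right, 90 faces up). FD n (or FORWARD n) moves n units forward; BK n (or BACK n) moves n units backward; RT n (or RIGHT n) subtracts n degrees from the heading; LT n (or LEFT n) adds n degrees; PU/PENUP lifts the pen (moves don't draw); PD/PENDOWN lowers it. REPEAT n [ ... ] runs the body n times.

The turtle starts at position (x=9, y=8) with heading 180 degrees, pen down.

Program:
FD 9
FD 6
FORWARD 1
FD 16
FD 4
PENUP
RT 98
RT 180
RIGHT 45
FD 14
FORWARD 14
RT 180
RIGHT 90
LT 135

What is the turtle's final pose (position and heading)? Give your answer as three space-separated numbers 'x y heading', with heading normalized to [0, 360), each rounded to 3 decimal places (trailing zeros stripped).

Executing turtle program step by step:
Start: pos=(9,8), heading=180, pen down
FD 9: (9,8) -> (0,8) [heading=180, draw]
FD 6: (0,8) -> (-6,8) [heading=180, draw]
FD 1: (-6,8) -> (-7,8) [heading=180, draw]
FD 16: (-7,8) -> (-23,8) [heading=180, draw]
FD 4: (-23,8) -> (-27,8) [heading=180, draw]
PU: pen up
RT 98: heading 180 -> 82
RT 180: heading 82 -> 262
RT 45: heading 262 -> 217
FD 14: (-27,8) -> (-38.181,-0.425) [heading=217, move]
FD 14: (-38.181,-0.425) -> (-49.362,-8.851) [heading=217, move]
RT 180: heading 217 -> 37
RT 90: heading 37 -> 307
LT 135: heading 307 -> 82
Final: pos=(-49.362,-8.851), heading=82, 5 segment(s) drawn

Answer: -49.362 -8.851 82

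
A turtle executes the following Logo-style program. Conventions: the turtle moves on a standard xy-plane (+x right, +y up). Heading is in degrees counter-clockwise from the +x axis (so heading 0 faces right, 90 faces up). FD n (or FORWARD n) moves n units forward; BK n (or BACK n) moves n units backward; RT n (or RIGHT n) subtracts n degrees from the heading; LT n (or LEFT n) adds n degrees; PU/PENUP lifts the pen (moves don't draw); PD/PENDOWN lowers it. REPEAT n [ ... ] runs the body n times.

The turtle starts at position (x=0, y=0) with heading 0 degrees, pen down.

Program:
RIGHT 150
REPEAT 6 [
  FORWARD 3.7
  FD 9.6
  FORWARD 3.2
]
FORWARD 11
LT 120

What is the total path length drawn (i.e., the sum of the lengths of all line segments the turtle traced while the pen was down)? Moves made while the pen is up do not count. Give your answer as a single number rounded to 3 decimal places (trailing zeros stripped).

Executing turtle program step by step:
Start: pos=(0,0), heading=0, pen down
RT 150: heading 0 -> 210
REPEAT 6 [
  -- iteration 1/6 --
  FD 3.7: (0,0) -> (-3.204,-1.85) [heading=210, draw]
  FD 9.6: (-3.204,-1.85) -> (-11.518,-6.65) [heading=210, draw]
  FD 3.2: (-11.518,-6.65) -> (-14.289,-8.25) [heading=210, draw]
  -- iteration 2/6 --
  FD 3.7: (-14.289,-8.25) -> (-17.494,-10.1) [heading=210, draw]
  FD 9.6: (-17.494,-10.1) -> (-25.808,-14.9) [heading=210, draw]
  FD 3.2: (-25.808,-14.9) -> (-28.579,-16.5) [heading=210, draw]
  -- iteration 3/6 --
  FD 3.7: (-28.579,-16.5) -> (-31.783,-18.35) [heading=210, draw]
  FD 9.6: (-31.783,-18.35) -> (-40.097,-23.15) [heading=210, draw]
  FD 3.2: (-40.097,-23.15) -> (-42.868,-24.75) [heading=210, draw]
  -- iteration 4/6 --
  FD 3.7: (-42.868,-24.75) -> (-46.073,-26.6) [heading=210, draw]
  FD 9.6: (-46.073,-26.6) -> (-54.386,-31.4) [heading=210, draw]
  FD 3.2: (-54.386,-31.4) -> (-57.158,-33) [heading=210, draw]
  -- iteration 5/6 --
  FD 3.7: (-57.158,-33) -> (-60.362,-34.85) [heading=210, draw]
  FD 9.6: (-60.362,-34.85) -> (-68.676,-39.65) [heading=210, draw]
  FD 3.2: (-68.676,-39.65) -> (-71.447,-41.25) [heading=210, draw]
  -- iteration 6/6 --
  FD 3.7: (-71.447,-41.25) -> (-74.651,-43.1) [heading=210, draw]
  FD 9.6: (-74.651,-43.1) -> (-82.965,-47.9) [heading=210, draw]
  FD 3.2: (-82.965,-47.9) -> (-85.737,-49.5) [heading=210, draw]
]
FD 11: (-85.737,-49.5) -> (-95.263,-55) [heading=210, draw]
LT 120: heading 210 -> 330
Final: pos=(-95.263,-55), heading=330, 19 segment(s) drawn

Segment lengths:
  seg 1: (0,0) -> (-3.204,-1.85), length = 3.7
  seg 2: (-3.204,-1.85) -> (-11.518,-6.65), length = 9.6
  seg 3: (-11.518,-6.65) -> (-14.289,-8.25), length = 3.2
  seg 4: (-14.289,-8.25) -> (-17.494,-10.1), length = 3.7
  seg 5: (-17.494,-10.1) -> (-25.808,-14.9), length = 9.6
  seg 6: (-25.808,-14.9) -> (-28.579,-16.5), length = 3.2
  seg 7: (-28.579,-16.5) -> (-31.783,-18.35), length = 3.7
  seg 8: (-31.783,-18.35) -> (-40.097,-23.15), length = 9.6
  seg 9: (-40.097,-23.15) -> (-42.868,-24.75), length = 3.2
  seg 10: (-42.868,-24.75) -> (-46.073,-26.6), length = 3.7
  seg 11: (-46.073,-26.6) -> (-54.386,-31.4), length = 9.6
  seg 12: (-54.386,-31.4) -> (-57.158,-33), length = 3.2
  seg 13: (-57.158,-33) -> (-60.362,-34.85), length = 3.7
  seg 14: (-60.362,-34.85) -> (-68.676,-39.65), length = 9.6
  seg 15: (-68.676,-39.65) -> (-71.447,-41.25), length = 3.2
  seg 16: (-71.447,-41.25) -> (-74.651,-43.1), length = 3.7
  seg 17: (-74.651,-43.1) -> (-82.965,-47.9), length = 9.6
  seg 18: (-82.965,-47.9) -> (-85.737,-49.5), length = 3.2
  seg 19: (-85.737,-49.5) -> (-95.263,-55), length = 11
Total = 110

Answer: 110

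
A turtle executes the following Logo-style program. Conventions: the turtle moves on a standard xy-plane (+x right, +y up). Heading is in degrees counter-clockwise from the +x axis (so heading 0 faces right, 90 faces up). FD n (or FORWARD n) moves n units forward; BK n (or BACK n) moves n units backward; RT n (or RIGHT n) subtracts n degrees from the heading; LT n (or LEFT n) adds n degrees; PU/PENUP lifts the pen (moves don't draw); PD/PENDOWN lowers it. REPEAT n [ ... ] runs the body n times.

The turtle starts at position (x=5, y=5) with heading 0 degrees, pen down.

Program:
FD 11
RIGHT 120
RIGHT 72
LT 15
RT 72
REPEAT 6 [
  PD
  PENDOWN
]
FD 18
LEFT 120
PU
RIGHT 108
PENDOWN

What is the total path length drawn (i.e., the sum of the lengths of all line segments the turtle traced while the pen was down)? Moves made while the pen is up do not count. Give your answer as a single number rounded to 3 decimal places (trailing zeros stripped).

Answer: 29

Derivation:
Executing turtle program step by step:
Start: pos=(5,5), heading=0, pen down
FD 11: (5,5) -> (16,5) [heading=0, draw]
RT 120: heading 0 -> 240
RT 72: heading 240 -> 168
LT 15: heading 168 -> 183
RT 72: heading 183 -> 111
REPEAT 6 [
  -- iteration 1/6 --
  PD: pen down
  PD: pen down
  -- iteration 2/6 --
  PD: pen down
  PD: pen down
  -- iteration 3/6 --
  PD: pen down
  PD: pen down
  -- iteration 4/6 --
  PD: pen down
  PD: pen down
  -- iteration 5/6 --
  PD: pen down
  PD: pen down
  -- iteration 6/6 --
  PD: pen down
  PD: pen down
]
FD 18: (16,5) -> (9.549,21.804) [heading=111, draw]
LT 120: heading 111 -> 231
PU: pen up
RT 108: heading 231 -> 123
PD: pen down
Final: pos=(9.549,21.804), heading=123, 2 segment(s) drawn

Segment lengths:
  seg 1: (5,5) -> (16,5), length = 11
  seg 2: (16,5) -> (9.549,21.804), length = 18
Total = 29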